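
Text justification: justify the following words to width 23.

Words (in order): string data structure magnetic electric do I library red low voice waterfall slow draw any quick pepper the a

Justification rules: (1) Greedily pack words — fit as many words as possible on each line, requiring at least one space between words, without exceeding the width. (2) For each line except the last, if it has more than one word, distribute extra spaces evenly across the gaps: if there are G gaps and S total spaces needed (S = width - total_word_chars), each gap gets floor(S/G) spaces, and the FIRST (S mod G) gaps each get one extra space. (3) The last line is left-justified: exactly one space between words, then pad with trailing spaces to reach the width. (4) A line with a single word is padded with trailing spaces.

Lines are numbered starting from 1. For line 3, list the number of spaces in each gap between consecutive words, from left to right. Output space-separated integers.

Answer: 2 2 1

Derivation:
Line 1: ['string', 'data', 'structure'] (min_width=21, slack=2)
Line 2: ['magnetic', 'electric', 'do', 'I'] (min_width=22, slack=1)
Line 3: ['library', 'red', 'low', 'voice'] (min_width=21, slack=2)
Line 4: ['waterfall', 'slow', 'draw', 'any'] (min_width=23, slack=0)
Line 5: ['quick', 'pepper', 'the', 'a'] (min_width=18, slack=5)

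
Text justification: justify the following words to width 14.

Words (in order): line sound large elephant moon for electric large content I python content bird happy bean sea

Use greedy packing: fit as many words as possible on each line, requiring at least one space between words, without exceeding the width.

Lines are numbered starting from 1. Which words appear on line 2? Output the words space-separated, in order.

Answer: large elephant

Derivation:
Line 1: ['line', 'sound'] (min_width=10, slack=4)
Line 2: ['large', 'elephant'] (min_width=14, slack=0)
Line 3: ['moon', 'for'] (min_width=8, slack=6)
Line 4: ['electric', 'large'] (min_width=14, slack=0)
Line 5: ['content', 'I'] (min_width=9, slack=5)
Line 6: ['python', 'content'] (min_width=14, slack=0)
Line 7: ['bird', 'happy'] (min_width=10, slack=4)
Line 8: ['bean', 'sea'] (min_width=8, slack=6)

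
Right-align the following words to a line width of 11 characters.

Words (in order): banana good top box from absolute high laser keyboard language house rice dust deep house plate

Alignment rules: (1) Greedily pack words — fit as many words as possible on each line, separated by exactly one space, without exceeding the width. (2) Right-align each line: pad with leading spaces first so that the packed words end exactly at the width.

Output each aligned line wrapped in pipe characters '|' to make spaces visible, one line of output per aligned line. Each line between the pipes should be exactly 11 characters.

Answer: |banana good|
|    top box|
|       from|
|   absolute|
| high laser|
|   keyboard|
|   language|
| house rice|
|  dust deep|
|house plate|

Derivation:
Line 1: ['banana', 'good'] (min_width=11, slack=0)
Line 2: ['top', 'box'] (min_width=7, slack=4)
Line 3: ['from'] (min_width=4, slack=7)
Line 4: ['absolute'] (min_width=8, slack=3)
Line 5: ['high', 'laser'] (min_width=10, slack=1)
Line 6: ['keyboard'] (min_width=8, slack=3)
Line 7: ['language'] (min_width=8, slack=3)
Line 8: ['house', 'rice'] (min_width=10, slack=1)
Line 9: ['dust', 'deep'] (min_width=9, slack=2)
Line 10: ['house', 'plate'] (min_width=11, slack=0)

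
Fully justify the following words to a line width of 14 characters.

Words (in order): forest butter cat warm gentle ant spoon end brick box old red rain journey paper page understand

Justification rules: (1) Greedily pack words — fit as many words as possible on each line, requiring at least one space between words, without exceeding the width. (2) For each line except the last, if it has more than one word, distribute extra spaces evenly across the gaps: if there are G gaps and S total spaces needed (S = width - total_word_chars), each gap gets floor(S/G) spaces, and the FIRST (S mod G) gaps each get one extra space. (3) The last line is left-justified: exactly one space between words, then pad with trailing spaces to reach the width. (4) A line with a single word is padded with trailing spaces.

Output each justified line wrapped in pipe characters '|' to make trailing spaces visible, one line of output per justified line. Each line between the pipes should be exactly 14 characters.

Line 1: ['forest', 'butter'] (min_width=13, slack=1)
Line 2: ['cat', 'warm'] (min_width=8, slack=6)
Line 3: ['gentle', 'ant'] (min_width=10, slack=4)
Line 4: ['spoon', 'end'] (min_width=9, slack=5)
Line 5: ['brick', 'box', 'old'] (min_width=13, slack=1)
Line 6: ['red', 'rain'] (min_width=8, slack=6)
Line 7: ['journey', 'paper'] (min_width=13, slack=1)
Line 8: ['page'] (min_width=4, slack=10)
Line 9: ['understand'] (min_width=10, slack=4)

Answer: |forest  butter|
|cat       warm|
|gentle     ant|
|spoon      end|
|brick  box old|
|red       rain|
|journey  paper|
|page          |
|understand    |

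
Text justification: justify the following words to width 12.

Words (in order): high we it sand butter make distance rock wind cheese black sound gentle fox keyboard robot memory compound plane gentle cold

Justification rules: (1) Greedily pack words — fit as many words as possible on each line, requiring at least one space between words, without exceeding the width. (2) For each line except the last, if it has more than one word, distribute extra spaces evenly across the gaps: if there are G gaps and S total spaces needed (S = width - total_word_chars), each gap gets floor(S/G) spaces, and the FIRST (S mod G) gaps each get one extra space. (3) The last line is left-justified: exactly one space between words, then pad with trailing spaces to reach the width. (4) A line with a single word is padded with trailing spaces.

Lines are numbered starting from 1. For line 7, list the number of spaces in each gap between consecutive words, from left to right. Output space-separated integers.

Line 1: ['high', 'we', 'it'] (min_width=10, slack=2)
Line 2: ['sand', 'butter'] (min_width=11, slack=1)
Line 3: ['make'] (min_width=4, slack=8)
Line 4: ['distance'] (min_width=8, slack=4)
Line 5: ['rock', 'wind'] (min_width=9, slack=3)
Line 6: ['cheese', 'black'] (min_width=12, slack=0)
Line 7: ['sound', 'gentle'] (min_width=12, slack=0)
Line 8: ['fox', 'keyboard'] (min_width=12, slack=0)
Line 9: ['robot', 'memory'] (min_width=12, slack=0)
Line 10: ['compound'] (min_width=8, slack=4)
Line 11: ['plane', 'gentle'] (min_width=12, slack=0)
Line 12: ['cold'] (min_width=4, slack=8)

Answer: 1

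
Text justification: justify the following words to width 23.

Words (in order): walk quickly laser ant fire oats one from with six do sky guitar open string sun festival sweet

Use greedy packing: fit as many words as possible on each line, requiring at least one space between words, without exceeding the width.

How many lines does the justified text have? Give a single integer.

Line 1: ['walk', 'quickly', 'laser', 'ant'] (min_width=22, slack=1)
Line 2: ['fire', 'oats', 'one', 'from', 'with'] (min_width=23, slack=0)
Line 3: ['six', 'do', 'sky', 'guitar', 'open'] (min_width=22, slack=1)
Line 4: ['string', 'sun', 'festival'] (min_width=19, slack=4)
Line 5: ['sweet'] (min_width=5, slack=18)
Total lines: 5

Answer: 5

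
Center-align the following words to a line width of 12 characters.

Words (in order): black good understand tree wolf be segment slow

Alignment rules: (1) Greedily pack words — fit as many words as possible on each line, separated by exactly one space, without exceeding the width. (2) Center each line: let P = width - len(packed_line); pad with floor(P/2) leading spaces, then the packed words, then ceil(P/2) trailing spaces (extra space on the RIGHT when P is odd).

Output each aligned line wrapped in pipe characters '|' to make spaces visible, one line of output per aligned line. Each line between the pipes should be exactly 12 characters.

Line 1: ['black', 'good'] (min_width=10, slack=2)
Line 2: ['understand'] (min_width=10, slack=2)
Line 3: ['tree', 'wolf', 'be'] (min_width=12, slack=0)
Line 4: ['segment', 'slow'] (min_width=12, slack=0)

Answer: | black good |
| understand |
|tree wolf be|
|segment slow|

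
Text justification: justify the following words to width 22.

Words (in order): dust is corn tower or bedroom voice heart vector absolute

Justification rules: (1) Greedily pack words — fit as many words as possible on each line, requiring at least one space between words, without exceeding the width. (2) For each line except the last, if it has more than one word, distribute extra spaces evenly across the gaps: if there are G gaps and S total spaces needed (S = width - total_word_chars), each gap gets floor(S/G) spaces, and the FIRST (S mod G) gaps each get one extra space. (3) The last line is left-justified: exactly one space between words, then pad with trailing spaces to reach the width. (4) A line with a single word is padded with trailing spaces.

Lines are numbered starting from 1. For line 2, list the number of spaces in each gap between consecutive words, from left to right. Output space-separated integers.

Line 1: ['dust', 'is', 'corn', 'tower', 'or'] (min_width=21, slack=1)
Line 2: ['bedroom', 'voice', 'heart'] (min_width=19, slack=3)
Line 3: ['vector', 'absolute'] (min_width=15, slack=7)

Answer: 3 2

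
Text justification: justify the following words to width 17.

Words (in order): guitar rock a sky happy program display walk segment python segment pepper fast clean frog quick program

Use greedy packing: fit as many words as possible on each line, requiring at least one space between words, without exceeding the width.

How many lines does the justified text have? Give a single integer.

Line 1: ['guitar', 'rock', 'a', 'sky'] (min_width=17, slack=0)
Line 2: ['happy', 'program'] (min_width=13, slack=4)
Line 3: ['display', 'walk'] (min_width=12, slack=5)
Line 4: ['segment', 'python'] (min_width=14, slack=3)
Line 5: ['segment', 'pepper'] (min_width=14, slack=3)
Line 6: ['fast', 'clean', 'frog'] (min_width=15, slack=2)
Line 7: ['quick', 'program'] (min_width=13, slack=4)
Total lines: 7

Answer: 7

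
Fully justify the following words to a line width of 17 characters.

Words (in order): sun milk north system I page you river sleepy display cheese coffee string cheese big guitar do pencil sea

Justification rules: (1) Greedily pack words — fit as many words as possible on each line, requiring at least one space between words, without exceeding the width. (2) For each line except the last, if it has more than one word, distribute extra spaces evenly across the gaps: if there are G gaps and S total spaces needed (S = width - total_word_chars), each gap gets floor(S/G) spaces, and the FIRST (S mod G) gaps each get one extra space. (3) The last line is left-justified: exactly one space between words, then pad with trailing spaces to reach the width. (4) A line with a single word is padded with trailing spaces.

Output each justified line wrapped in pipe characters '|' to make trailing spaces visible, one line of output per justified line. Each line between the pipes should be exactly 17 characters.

Answer: |sun   milk  north|
|system I page you|
|river      sleepy|
|display    cheese|
|coffee     string|
|cheese big guitar|
|do pencil sea    |

Derivation:
Line 1: ['sun', 'milk', 'north'] (min_width=14, slack=3)
Line 2: ['system', 'I', 'page', 'you'] (min_width=17, slack=0)
Line 3: ['river', 'sleepy'] (min_width=12, slack=5)
Line 4: ['display', 'cheese'] (min_width=14, slack=3)
Line 5: ['coffee', 'string'] (min_width=13, slack=4)
Line 6: ['cheese', 'big', 'guitar'] (min_width=17, slack=0)
Line 7: ['do', 'pencil', 'sea'] (min_width=13, slack=4)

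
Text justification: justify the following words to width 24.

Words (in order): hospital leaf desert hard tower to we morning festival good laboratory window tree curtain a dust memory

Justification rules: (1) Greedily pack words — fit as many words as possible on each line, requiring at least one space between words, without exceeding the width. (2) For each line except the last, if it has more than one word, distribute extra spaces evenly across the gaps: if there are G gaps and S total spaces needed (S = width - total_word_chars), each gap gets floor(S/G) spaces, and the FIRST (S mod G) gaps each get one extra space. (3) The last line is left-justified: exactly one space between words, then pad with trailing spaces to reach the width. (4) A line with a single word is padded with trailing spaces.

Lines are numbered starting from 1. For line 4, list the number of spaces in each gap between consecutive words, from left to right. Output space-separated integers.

Line 1: ['hospital', 'leaf', 'desert'] (min_width=20, slack=4)
Line 2: ['hard', 'tower', 'to', 'we', 'morning'] (min_width=24, slack=0)
Line 3: ['festival', 'good', 'laboratory'] (min_width=24, slack=0)
Line 4: ['window', 'tree', 'curtain', 'a'] (min_width=21, slack=3)
Line 5: ['dust', 'memory'] (min_width=11, slack=13)

Answer: 2 2 2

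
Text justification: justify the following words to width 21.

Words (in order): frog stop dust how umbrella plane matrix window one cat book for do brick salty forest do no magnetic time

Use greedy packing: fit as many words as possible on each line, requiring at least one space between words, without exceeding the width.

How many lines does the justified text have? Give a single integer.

Line 1: ['frog', 'stop', 'dust', 'how'] (min_width=18, slack=3)
Line 2: ['umbrella', 'plane', 'matrix'] (min_width=21, slack=0)
Line 3: ['window', 'one', 'cat', 'book'] (min_width=19, slack=2)
Line 4: ['for', 'do', 'brick', 'salty'] (min_width=18, slack=3)
Line 5: ['forest', 'do', 'no', 'magnetic'] (min_width=21, slack=0)
Line 6: ['time'] (min_width=4, slack=17)
Total lines: 6

Answer: 6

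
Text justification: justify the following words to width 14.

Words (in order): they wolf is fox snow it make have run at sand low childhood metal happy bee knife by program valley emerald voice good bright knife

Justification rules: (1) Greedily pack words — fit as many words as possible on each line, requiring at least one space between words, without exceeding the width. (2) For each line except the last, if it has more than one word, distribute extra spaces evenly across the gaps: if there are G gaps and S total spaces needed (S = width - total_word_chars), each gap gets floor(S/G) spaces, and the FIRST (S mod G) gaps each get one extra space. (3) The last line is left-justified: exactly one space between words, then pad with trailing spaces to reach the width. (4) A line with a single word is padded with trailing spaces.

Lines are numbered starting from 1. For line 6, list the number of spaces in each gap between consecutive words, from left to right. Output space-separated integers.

Line 1: ['they', 'wolf', 'is'] (min_width=12, slack=2)
Line 2: ['fox', 'snow', 'it'] (min_width=11, slack=3)
Line 3: ['make', 'have', 'run'] (min_width=13, slack=1)
Line 4: ['at', 'sand', 'low'] (min_width=11, slack=3)
Line 5: ['childhood'] (min_width=9, slack=5)
Line 6: ['metal', 'happy'] (min_width=11, slack=3)
Line 7: ['bee', 'knife', 'by'] (min_width=12, slack=2)
Line 8: ['program', 'valley'] (min_width=14, slack=0)
Line 9: ['emerald', 'voice'] (min_width=13, slack=1)
Line 10: ['good', 'bright'] (min_width=11, slack=3)
Line 11: ['knife'] (min_width=5, slack=9)

Answer: 4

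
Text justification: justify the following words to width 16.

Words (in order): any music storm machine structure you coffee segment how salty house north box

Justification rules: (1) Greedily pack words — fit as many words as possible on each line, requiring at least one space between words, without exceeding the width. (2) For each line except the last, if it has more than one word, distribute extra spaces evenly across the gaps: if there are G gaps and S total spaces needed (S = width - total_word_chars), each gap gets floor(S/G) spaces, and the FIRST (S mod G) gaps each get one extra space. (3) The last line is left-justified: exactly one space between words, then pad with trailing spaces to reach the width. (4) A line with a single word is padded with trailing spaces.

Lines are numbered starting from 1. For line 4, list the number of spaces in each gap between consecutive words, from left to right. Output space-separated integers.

Line 1: ['any', 'music', 'storm'] (min_width=15, slack=1)
Line 2: ['machine'] (min_width=7, slack=9)
Line 3: ['structure', 'you'] (min_width=13, slack=3)
Line 4: ['coffee', 'segment'] (min_width=14, slack=2)
Line 5: ['how', 'salty', 'house'] (min_width=15, slack=1)
Line 6: ['north', 'box'] (min_width=9, slack=7)

Answer: 3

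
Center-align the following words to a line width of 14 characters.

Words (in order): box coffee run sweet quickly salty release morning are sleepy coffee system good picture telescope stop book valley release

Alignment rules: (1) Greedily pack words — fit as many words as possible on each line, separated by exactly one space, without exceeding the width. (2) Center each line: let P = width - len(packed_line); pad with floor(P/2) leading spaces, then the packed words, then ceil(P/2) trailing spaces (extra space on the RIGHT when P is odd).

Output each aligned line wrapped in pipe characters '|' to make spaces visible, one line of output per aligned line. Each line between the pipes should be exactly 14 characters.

Line 1: ['box', 'coffee', 'run'] (min_width=14, slack=0)
Line 2: ['sweet', 'quickly'] (min_width=13, slack=1)
Line 3: ['salty', 'release'] (min_width=13, slack=1)
Line 4: ['morning', 'are'] (min_width=11, slack=3)
Line 5: ['sleepy', 'coffee'] (min_width=13, slack=1)
Line 6: ['system', 'good'] (min_width=11, slack=3)
Line 7: ['picture'] (min_width=7, slack=7)
Line 8: ['telescope', 'stop'] (min_width=14, slack=0)
Line 9: ['book', 'valley'] (min_width=11, slack=3)
Line 10: ['release'] (min_width=7, slack=7)

Answer: |box coffee run|
|sweet quickly |
|salty release |
| morning are  |
|sleepy coffee |
| system good  |
|   picture    |
|telescope stop|
| book valley  |
|   release    |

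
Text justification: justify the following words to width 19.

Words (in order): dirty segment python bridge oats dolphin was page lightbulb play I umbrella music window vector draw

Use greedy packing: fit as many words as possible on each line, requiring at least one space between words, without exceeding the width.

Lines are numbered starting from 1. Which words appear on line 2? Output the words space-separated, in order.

Line 1: ['dirty', 'segment'] (min_width=13, slack=6)
Line 2: ['python', 'bridge', 'oats'] (min_width=18, slack=1)
Line 3: ['dolphin', 'was', 'page'] (min_width=16, slack=3)
Line 4: ['lightbulb', 'play', 'I'] (min_width=16, slack=3)
Line 5: ['umbrella', 'music'] (min_width=14, slack=5)
Line 6: ['window', 'vector', 'draw'] (min_width=18, slack=1)

Answer: python bridge oats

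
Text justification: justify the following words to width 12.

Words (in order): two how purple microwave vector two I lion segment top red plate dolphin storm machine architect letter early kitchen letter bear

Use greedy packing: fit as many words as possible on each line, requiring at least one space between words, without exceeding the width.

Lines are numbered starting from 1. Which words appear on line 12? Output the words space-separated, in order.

Answer: letter early

Derivation:
Line 1: ['two', 'how'] (min_width=7, slack=5)
Line 2: ['purple'] (min_width=6, slack=6)
Line 3: ['microwave'] (min_width=9, slack=3)
Line 4: ['vector', 'two', 'I'] (min_width=12, slack=0)
Line 5: ['lion', 'segment'] (min_width=12, slack=0)
Line 6: ['top', 'red'] (min_width=7, slack=5)
Line 7: ['plate'] (min_width=5, slack=7)
Line 8: ['dolphin'] (min_width=7, slack=5)
Line 9: ['storm'] (min_width=5, slack=7)
Line 10: ['machine'] (min_width=7, slack=5)
Line 11: ['architect'] (min_width=9, slack=3)
Line 12: ['letter', 'early'] (min_width=12, slack=0)
Line 13: ['kitchen'] (min_width=7, slack=5)
Line 14: ['letter', 'bear'] (min_width=11, slack=1)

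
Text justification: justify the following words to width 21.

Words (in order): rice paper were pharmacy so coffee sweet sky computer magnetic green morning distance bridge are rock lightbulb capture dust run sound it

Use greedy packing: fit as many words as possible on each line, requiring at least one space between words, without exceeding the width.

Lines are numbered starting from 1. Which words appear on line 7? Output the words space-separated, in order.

Line 1: ['rice', 'paper', 'were'] (min_width=15, slack=6)
Line 2: ['pharmacy', 'so', 'coffee'] (min_width=18, slack=3)
Line 3: ['sweet', 'sky', 'computer'] (min_width=18, slack=3)
Line 4: ['magnetic', 'green'] (min_width=14, slack=7)
Line 5: ['morning', 'distance'] (min_width=16, slack=5)
Line 6: ['bridge', 'are', 'rock'] (min_width=15, slack=6)
Line 7: ['lightbulb', 'capture'] (min_width=17, slack=4)
Line 8: ['dust', 'run', 'sound', 'it'] (min_width=17, slack=4)

Answer: lightbulb capture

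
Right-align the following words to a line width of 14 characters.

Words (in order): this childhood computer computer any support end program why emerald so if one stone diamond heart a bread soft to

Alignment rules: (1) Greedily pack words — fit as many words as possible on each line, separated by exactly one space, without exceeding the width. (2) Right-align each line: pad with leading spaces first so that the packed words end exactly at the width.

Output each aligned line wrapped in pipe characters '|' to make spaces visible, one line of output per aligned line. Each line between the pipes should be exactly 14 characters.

Answer: |this childhood|
|      computer|
|  computer any|
|   support end|
|   program why|
| emerald so if|
|     one stone|
| diamond heart|
|  a bread soft|
|            to|

Derivation:
Line 1: ['this', 'childhood'] (min_width=14, slack=0)
Line 2: ['computer'] (min_width=8, slack=6)
Line 3: ['computer', 'any'] (min_width=12, slack=2)
Line 4: ['support', 'end'] (min_width=11, slack=3)
Line 5: ['program', 'why'] (min_width=11, slack=3)
Line 6: ['emerald', 'so', 'if'] (min_width=13, slack=1)
Line 7: ['one', 'stone'] (min_width=9, slack=5)
Line 8: ['diamond', 'heart'] (min_width=13, slack=1)
Line 9: ['a', 'bread', 'soft'] (min_width=12, slack=2)
Line 10: ['to'] (min_width=2, slack=12)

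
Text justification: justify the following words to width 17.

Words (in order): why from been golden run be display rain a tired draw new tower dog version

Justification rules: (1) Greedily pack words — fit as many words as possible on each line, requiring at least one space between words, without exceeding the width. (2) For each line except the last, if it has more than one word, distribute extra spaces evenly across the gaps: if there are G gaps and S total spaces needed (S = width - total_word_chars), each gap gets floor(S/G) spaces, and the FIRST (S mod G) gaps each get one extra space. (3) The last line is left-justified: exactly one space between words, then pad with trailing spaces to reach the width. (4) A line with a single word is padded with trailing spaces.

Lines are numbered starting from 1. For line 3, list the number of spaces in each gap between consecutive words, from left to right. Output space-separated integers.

Answer: 3 2

Derivation:
Line 1: ['why', 'from', 'been'] (min_width=13, slack=4)
Line 2: ['golden', 'run', 'be'] (min_width=13, slack=4)
Line 3: ['display', 'rain', 'a'] (min_width=14, slack=3)
Line 4: ['tired', 'draw', 'new'] (min_width=14, slack=3)
Line 5: ['tower', 'dog', 'version'] (min_width=17, slack=0)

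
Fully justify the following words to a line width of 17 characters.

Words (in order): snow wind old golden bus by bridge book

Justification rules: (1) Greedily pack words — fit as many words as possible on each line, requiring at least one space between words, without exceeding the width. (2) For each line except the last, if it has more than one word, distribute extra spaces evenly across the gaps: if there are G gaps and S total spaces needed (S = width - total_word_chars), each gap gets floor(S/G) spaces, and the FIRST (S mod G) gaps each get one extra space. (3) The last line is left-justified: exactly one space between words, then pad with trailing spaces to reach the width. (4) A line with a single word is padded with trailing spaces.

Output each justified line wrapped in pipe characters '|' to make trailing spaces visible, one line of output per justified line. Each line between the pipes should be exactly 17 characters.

Answer: |snow   wind   old|
|golden   bus   by|
|bridge book      |

Derivation:
Line 1: ['snow', 'wind', 'old'] (min_width=13, slack=4)
Line 2: ['golden', 'bus', 'by'] (min_width=13, slack=4)
Line 3: ['bridge', 'book'] (min_width=11, slack=6)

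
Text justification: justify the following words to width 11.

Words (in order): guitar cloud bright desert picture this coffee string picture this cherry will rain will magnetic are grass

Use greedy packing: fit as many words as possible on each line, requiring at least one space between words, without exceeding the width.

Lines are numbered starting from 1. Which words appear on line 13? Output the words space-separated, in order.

Line 1: ['guitar'] (min_width=6, slack=5)
Line 2: ['cloud'] (min_width=5, slack=6)
Line 3: ['bright'] (min_width=6, slack=5)
Line 4: ['desert'] (min_width=6, slack=5)
Line 5: ['picture'] (min_width=7, slack=4)
Line 6: ['this', 'coffee'] (min_width=11, slack=0)
Line 7: ['string'] (min_width=6, slack=5)
Line 8: ['picture'] (min_width=7, slack=4)
Line 9: ['this', 'cherry'] (min_width=11, slack=0)
Line 10: ['will', 'rain'] (min_width=9, slack=2)
Line 11: ['will'] (min_width=4, slack=7)
Line 12: ['magnetic'] (min_width=8, slack=3)
Line 13: ['are', 'grass'] (min_width=9, slack=2)

Answer: are grass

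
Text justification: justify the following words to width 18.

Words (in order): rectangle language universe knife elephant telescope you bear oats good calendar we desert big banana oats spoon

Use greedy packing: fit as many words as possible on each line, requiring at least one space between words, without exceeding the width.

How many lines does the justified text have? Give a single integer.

Line 1: ['rectangle', 'language'] (min_width=18, slack=0)
Line 2: ['universe', 'knife'] (min_width=14, slack=4)
Line 3: ['elephant', 'telescope'] (min_width=18, slack=0)
Line 4: ['you', 'bear', 'oats', 'good'] (min_width=18, slack=0)
Line 5: ['calendar', 'we', 'desert'] (min_width=18, slack=0)
Line 6: ['big', 'banana', 'oats'] (min_width=15, slack=3)
Line 7: ['spoon'] (min_width=5, slack=13)
Total lines: 7

Answer: 7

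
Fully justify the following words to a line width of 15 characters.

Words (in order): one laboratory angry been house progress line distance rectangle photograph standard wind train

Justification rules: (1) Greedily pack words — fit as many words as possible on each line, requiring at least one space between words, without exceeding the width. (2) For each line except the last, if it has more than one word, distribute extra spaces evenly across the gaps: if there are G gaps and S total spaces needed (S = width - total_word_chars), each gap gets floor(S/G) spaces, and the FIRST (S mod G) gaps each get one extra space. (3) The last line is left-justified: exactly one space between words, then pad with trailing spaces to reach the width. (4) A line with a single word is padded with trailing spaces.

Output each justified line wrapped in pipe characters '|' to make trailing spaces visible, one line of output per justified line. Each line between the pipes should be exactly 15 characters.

Answer: |one  laboratory|
|angry      been|
|house  progress|
|line   distance|
|rectangle      |
|photograph     |
|standard   wind|
|train          |

Derivation:
Line 1: ['one', 'laboratory'] (min_width=14, slack=1)
Line 2: ['angry', 'been'] (min_width=10, slack=5)
Line 3: ['house', 'progress'] (min_width=14, slack=1)
Line 4: ['line', 'distance'] (min_width=13, slack=2)
Line 5: ['rectangle'] (min_width=9, slack=6)
Line 6: ['photograph'] (min_width=10, slack=5)
Line 7: ['standard', 'wind'] (min_width=13, slack=2)
Line 8: ['train'] (min_width=5, slack=10)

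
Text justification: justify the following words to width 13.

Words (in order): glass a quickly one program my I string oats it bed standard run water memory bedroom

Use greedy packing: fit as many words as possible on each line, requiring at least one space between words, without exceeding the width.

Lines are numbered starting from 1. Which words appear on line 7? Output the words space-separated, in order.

Line 1: ['glass', 'a'] (min_width=7, slack=6)
Line 2: ['quickly', 'one'] (min_width=11, slack=2)
Line 3: ['program', 'my', 'I'] (min_width=12, slack=1)
Line 4: ['string', 'oats'] (min_width=11, slack=2)
Line 5: ['it', 'bed'] (min_width=6, slack=7)
Line 6: ['standard', 'run'] (min_width=12, slack=1)
Line 7: ['water', 'memory'] (min_width=12, slack=1)
Line 8: ['bedroom'] (min_width=7, slack=6)

Answer: water memory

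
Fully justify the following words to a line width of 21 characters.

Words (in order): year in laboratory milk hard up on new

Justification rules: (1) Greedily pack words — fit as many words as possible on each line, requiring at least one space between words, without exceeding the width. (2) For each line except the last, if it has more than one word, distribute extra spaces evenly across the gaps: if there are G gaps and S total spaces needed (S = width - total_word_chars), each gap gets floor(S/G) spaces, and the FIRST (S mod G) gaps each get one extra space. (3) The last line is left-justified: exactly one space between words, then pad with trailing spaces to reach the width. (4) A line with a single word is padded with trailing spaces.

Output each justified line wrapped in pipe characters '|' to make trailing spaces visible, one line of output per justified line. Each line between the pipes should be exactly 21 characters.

Line 1: ['year', 'in', 'laboratory'] (min_width=18, slack=3)
Line 2: ['milk', 'hard', 'up', 'on', 'new'] (min_width=19, slack=2)

Answer: |year   in  laboratory|
|milk hard up on new  |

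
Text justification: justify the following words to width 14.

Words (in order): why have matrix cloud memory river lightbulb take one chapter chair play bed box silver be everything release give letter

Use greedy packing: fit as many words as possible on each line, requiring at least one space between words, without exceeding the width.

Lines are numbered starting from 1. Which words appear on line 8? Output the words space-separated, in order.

Line 1: ['why', 'have'] (min_width=8, slack=6)
Line 2: ['matrix', 'cloud'] (min_width=12, slack=2)
Line 3: ['memory', 'river'] (min_width=12, slack=2)
Line 4: ['lightbulb', 'take'] (min_width=14, slack=0)
Line 5: ['one', 'chapter'] (min_width=11, slack=3)
Line 6: ['chair', 'play', 'bed'] (min_width=14, slack=0)
Line 7: ['box', 'silver', 'be'] (min_width=13, slack=1)
Line 8: ['everything'] (min_width=10, slack=4)
Line 9: ['release', 'give'] (min_width=12, slack=2)
Line 10: ['letter'] (min_width=6, slack=8)

Answer: everything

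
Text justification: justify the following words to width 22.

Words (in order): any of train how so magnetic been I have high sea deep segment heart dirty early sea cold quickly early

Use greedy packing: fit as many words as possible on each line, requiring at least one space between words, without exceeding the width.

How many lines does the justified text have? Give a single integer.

Line 1: ['any', 'of', 'train', 'how', 'so'] (min_width=19, slack=3)
Line 2: ['magnetic', 'been', 'I', 'have'] (min_width=20, slack=2)
Line 3: ['high', 'sea', 'deep', 'segment'] (min_width=21, slack=1)
Line 4: ['heart', 'dirty', 'early', 'sea'] (min_width=21, slack=1)
Line 5: ['cold', 'quickly', 'early'] (min_width=18, slack=4)
Total lines: 5

Answer: 5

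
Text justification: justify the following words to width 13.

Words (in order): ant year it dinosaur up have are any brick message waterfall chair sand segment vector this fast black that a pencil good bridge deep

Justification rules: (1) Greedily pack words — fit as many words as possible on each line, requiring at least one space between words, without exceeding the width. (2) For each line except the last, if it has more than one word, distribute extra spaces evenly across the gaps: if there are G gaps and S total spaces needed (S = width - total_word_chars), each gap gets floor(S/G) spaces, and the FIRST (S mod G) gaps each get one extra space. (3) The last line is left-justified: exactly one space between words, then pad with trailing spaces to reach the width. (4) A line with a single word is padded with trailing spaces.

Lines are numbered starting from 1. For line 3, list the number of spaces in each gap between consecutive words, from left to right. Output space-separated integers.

Answer: 2 1

Derivation:
Line 1: ['ant', 'year', 'it'] (min_width=11, slack=2)
Line 2: ['dinosaur', 'up'] (min_width=11, slack=2)
Line 3: ['have', 'are', 'any'] (min_width=12, slack=1)
Line 4: ['brick', 'message'] (min_width=13, slack=0)
Line 5: ['waterfall'] (min_width=9, slack=4)
Line 6: ['chair', 'sand'] (min_width=10, slack=3)
Line 7: ['segment'] (min_width=7, slack=6)
Line 8: ['vector', 'this'] (min_width=11, slack=2)
Line 9: ['fast', 'black'] (min_width=10, slack=3)
Line 10: ['that', 'a', 'pencil'] (min_width=13, slack=0)
Line 11: ['good', 'bridge'] (min_width=11, slack=2)
Line 12: ['deep'] (min_width=4, slack=9)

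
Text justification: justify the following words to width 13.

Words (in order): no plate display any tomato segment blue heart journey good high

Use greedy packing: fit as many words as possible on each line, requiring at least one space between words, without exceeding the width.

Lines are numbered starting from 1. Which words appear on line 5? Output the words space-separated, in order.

Answer: heart journey

Derivation:
Line 1: ['no', 'plate'] (min_width=8, slack=5)
Line 2: ['display', 'any'] (min_width=11, slack=2)
Line 3: ['tomato'] (min_width=6, slack=7)
Line 4: ['segment', 'blue'] (min_width=12, slack=1)
Line 5: ['heart', 'journey'] (min_width=13, slack=0)
Line 6: ['good', 'high'] (min_width=9, slack=4)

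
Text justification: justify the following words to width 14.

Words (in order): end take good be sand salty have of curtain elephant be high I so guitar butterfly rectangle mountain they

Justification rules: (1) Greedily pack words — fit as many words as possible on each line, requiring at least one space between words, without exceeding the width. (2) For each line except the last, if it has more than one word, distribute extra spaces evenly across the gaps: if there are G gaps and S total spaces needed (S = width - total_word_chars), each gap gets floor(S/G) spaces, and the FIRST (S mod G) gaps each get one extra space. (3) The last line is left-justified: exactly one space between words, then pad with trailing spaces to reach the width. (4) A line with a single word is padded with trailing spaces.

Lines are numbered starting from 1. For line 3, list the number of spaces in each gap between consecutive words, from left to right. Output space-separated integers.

Line 1: ['end', 'take', 'good'] (min_width=13, slack=1)
Line 2: ['be', 'sand', 'salty'] (min_width=13, slack=1)
Line 3: ['have', 'of'] (min_width=7, slack=7)
Line 4: ['curtain'] (min_width=7, slack=7)
Line 5: ['elephant', 'be'] (min_width=11, slack=3)
Line 6: ['high', 'I', 'so'] (min_width=9, slack=5)
Line 7: ['guitar'] (min_width=6, slack=8)
Line 8: ['butterfly'] (min_width=9, slack=5)
Line 9: ['rectangle'] (min_width=9, slack=5)
Line 10: ['mountain', 'they'] (min_width=13, slack=1)

Answer: 8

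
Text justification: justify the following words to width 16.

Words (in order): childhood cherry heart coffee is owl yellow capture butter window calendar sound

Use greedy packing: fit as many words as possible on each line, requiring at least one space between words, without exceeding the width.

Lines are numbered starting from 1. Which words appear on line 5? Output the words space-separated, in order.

Answer: window calendar

Derivation:
Line 1: ['childhood', 'cherry'] (min_width=16, slack=0)
Line 2: ['heart', 'coffee', 'is'] (min_width=15, slack=1)
Line 3: ['owl', 'yellow'] (min_width=10, slack=6)
Line 4: ['capture', 'butter'] (min_width=14, slack=2)
Line 5: ['window', 'calendar'] (min_width=15, slack=1)
Line 6: ['sound'] (min_width=5, slack=11)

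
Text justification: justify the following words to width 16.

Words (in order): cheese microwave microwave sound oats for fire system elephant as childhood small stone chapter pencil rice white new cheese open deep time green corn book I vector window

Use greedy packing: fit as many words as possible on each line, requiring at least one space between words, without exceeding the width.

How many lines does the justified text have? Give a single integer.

Answer: 12

Derivation:
Line 1: ['cheese', 'microwave'] (min_width=16, slack=0)
Line 2: ['microwave', 'sound'] (min_width=15, slack=1)
Line 3: ['oats', 'for', 'fire'] (min_width=13, slack=3)
Line 4: ['system', 'elephant'] (min_width=15, slack=1)
Line 5: ['as', 'childhood'] (min_width=12, slack=4)
Line 6: ['small', 'stone'] (min_width=11, slack=5)
Line 7: ['chapter', 'pencil'] (min_width=14, slack=2)
Line 8: ['rice', 'white', 'new'] (min_width=14, slack=2)
Line 9: ['cheese', 'open', 'deep'] (min_width=16, slack=0)
Line 10: ['time', 'green', 'corn'] (min_width=15, slack=1)
Line 11: ['book', 'I', 'vector'] (min_width=13, slack=3)
Line 12: ['window'] (min_width=6, slack=10)
Total lines: 12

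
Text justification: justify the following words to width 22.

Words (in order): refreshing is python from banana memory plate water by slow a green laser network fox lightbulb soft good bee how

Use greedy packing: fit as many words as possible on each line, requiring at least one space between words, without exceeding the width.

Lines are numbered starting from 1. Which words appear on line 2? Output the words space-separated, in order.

Line 1: ['refreshing', 'is', 'python'] (min_width=20, slack=2)
Line 2: ['from', 'banana', 'memory'] (min_width=18, slack=4)
Line 3: ['plate', 'water', 'by', 'slow', 'a'] (min_width=21, slack=1)
Line 4: ['green', 'laser', 'network'] (min_width=19, slack=3)
Line 5: ['fox', 'lightbulb', 'soft'] (min_width=18, slack=4)
Line 6: ['good', 'bee', 'how'] (min_width=12, slack=10)

Answer: from banana memory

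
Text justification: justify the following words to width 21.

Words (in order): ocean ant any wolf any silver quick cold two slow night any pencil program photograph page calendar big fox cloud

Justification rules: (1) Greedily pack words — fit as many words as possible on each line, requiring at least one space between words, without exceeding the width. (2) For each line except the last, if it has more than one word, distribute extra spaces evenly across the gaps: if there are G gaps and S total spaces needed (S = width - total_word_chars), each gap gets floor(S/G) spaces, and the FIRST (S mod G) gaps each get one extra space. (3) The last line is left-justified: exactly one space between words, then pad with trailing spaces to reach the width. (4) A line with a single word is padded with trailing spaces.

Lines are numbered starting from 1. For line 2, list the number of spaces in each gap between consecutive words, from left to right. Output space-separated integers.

Line 1: ['ocean', 'ant', 'any', 'wolf'] (min_width=18, slack=3)
Line 2: ['any', 'silver', 'quick', 'cold'] (min_width=21, slack=0)
Line 3: ['two', 'slow', 'night', 'any'] (min_width=18, slack=3)
Line 4: ['pencil', 'program'] (min_width=14, slack=7)
Line 5: ['photograph', 'page'] (min_width=15, slack=6)
Line 6: ['calendar', 'big', 'fox'] (min_width=16, slack=5)
Line 7: ['cloud'] (min_width=5, slack=16)

Answer: 1 1 1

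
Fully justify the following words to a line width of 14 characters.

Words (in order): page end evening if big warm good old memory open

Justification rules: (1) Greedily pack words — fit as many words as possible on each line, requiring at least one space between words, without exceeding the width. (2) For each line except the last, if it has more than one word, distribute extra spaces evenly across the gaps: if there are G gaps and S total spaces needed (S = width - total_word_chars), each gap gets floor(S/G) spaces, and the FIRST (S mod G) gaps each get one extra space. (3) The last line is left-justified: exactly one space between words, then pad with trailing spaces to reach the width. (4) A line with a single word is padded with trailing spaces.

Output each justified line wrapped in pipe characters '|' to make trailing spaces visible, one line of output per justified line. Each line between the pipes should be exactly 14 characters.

Answer: |page       end|
|evening if big|
|warm  good old|
|memory open   |

Derivation:
Line 1: ['page', 'end'] (min_width=8, slack=6)
Line 2: ['evening', 'if', 'big'] (min_width=14, slack=0)
Line 3: ['warm', 'good', 'old'] (min_width=13, slack=1)
Line 4: ['memory', 'open'] (min_width=11, slack=3)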